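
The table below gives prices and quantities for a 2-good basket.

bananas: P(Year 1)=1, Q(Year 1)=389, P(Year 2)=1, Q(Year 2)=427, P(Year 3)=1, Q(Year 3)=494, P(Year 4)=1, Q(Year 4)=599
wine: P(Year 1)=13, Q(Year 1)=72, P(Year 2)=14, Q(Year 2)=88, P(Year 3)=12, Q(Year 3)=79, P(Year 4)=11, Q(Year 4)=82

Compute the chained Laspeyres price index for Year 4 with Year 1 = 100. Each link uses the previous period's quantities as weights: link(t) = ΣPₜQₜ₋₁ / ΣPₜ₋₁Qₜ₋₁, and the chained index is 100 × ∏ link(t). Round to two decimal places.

Link Year 1→Year 2:
ΣP(Year 2)Q(Year 1) = 1×389 + 14×72 = 389 + 1008 = 1397
ΣP(Year 1)Q(Year 1) = 1×389 + 13×72 = 389 + 936 = 1325
link = 1397/1325 = 1.054340
Link Year 2→Year 3:
ΣP(Year 3)Q(Year 2) = 1×427 + 12×88 = 427 + 1056 = 1483
ΣP(Year 2)Q(Year 2) = 1×427 + 14×88 = 427 + 1232 = 1659
link = 1483/1659 = 0.893912
Link Year 3→Year 4:
ΣP(Year 4)Q(Year 3) = 1×494 + 11×79 = 494 + 869 = 1363
ΣP(Year 3)Q(Year 3) = 1×494 + 12×79 = 494 + 948 = 1442
link = 1363/1442 = 0.945215
Chained index = 100 × 1.054340 × 0.893912 × 0.945215 = 89.0853

89.09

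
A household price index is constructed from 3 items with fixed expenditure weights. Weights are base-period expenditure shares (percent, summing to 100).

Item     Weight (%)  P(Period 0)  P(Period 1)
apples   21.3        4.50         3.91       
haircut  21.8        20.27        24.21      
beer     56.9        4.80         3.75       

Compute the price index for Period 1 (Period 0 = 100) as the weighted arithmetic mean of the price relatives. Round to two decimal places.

89.00

apples: 21.3 × (3.91/4.50) = 21.3 × 0.868889 = 18.5073
haircut: 21.8 × (24.21/20.27) = 21.8 × 1.194376 = 26.0374
beer: 56.9 × (3.75/4.80) = 56.9 × 0.781250 = 44.4531
Index = Σ wᵢ·(p₁ᵢ/p₀ᵢ) = 18.5073 + 26.0374 + 44.4531 = 88.9979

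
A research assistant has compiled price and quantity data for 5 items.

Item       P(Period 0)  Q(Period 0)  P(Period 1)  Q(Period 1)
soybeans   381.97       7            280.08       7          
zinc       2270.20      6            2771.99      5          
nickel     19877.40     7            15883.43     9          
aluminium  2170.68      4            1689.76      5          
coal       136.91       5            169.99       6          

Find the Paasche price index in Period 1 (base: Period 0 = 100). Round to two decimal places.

Paasche price index uses current-period quantities as weights.
ΣP(Period 1)·Q(Period 1) = 280.08×7 + 2771.99×5 + 15883.43×9 + 1689.76×5 + 169.99×6 = 1960.56 + 13859.95 + 142950.87 + 8448.8 + 1019.94 = 168240.12
ΣP(Period 0)·Q(Period 1) = 381.97×7 + 2270.20×5 + 19877.40×9 + 2170.68×5 + 136.91×6 = 2673.79 + 11351 + 178896.6 + 10853.4 + 821.46 = 204596.25
Index = 168240.12 / 204596.25 × 100 = 82.2303

82.23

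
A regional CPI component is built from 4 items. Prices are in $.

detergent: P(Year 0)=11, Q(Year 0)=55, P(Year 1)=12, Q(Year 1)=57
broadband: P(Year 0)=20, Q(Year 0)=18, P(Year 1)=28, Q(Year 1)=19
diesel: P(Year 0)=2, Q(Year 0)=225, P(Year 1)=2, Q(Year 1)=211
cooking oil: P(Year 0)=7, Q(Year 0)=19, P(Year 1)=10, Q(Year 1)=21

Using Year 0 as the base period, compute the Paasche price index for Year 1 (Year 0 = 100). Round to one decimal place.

Paasche price index uses current-period quantities as weights.
ΣP(Year 1)·Q(Year 1) = 12×57 + 28×19 + 2×211 + 10×21 = 684 + 532 + 422 + 210 = 1848
ΣP(Year 0)·Q(Year 1) = 11×57 + 20×19 + 2×211 + 7×21 = 627 + 380 + 422 + 147 = 1576
Index = 1848 / 1576 × 100 = 117.2589

117.3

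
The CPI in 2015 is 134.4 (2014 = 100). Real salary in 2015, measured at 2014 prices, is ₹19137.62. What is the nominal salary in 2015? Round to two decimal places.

Nominal = Real × (Index/100) = 19137.62 × (134.4/100)
        = 19137.62 × 1.344 = 25720.9613

25720.96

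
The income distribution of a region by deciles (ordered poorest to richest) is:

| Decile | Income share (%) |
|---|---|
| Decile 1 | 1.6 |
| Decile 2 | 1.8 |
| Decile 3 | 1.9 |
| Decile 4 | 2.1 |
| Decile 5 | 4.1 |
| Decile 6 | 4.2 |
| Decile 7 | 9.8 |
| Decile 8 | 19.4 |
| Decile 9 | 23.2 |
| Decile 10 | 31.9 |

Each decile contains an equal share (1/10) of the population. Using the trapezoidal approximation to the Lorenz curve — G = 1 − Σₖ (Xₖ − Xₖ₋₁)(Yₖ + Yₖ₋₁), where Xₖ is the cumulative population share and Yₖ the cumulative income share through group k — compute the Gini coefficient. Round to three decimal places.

Cumulative income shares Yₖ: 0.0160, 0.0340, 0.0530, 0.0740, 0.1150, 0.1570, 0.2550, 0.4490, 0.6810, 1.0000
Σ (Xₖ−Xₖ₋₁)(Yₖ+Yₖ₋₁) = (1/10)(0.0160+0.0000) + (1/10)(0.0340+0.0160) + (1/10)(0.0530+0.0340) + (1/10)(0.0740+0.0530) + (1/10)(0.1150+0.0740) + (1/10)(0.1570+0.1150) + (1/10)(0.2550+0.1570) + (1/10)(0.4490+0.2550) + (1/10)(0.6810+0.4490) + (1/10)(1.0000+0.6810)
  = 0.0016 + 0.0050 + 0.0087 + 0.0127 + 0.0189 + 0.0272 + 0.0412 + 0.0704 + 0.1130 + 0.1681 = 0.4668
G = 1 − 0.4668 = 0.5332

0.533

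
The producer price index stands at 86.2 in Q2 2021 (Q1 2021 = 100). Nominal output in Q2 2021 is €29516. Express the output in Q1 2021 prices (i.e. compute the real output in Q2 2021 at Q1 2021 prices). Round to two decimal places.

Real = Nominal ÷ (Index/100) = 29516 ÷ (86.2/100)
     = 29516 ÷ 0.862 = 34241.2993

34241.30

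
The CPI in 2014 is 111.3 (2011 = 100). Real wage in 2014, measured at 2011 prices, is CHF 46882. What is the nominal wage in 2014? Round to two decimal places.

Nominal = Real × (Index/100) = 46882 × (111.3/100)
        = 46882 × 1.113 = 52179.6660

52179.67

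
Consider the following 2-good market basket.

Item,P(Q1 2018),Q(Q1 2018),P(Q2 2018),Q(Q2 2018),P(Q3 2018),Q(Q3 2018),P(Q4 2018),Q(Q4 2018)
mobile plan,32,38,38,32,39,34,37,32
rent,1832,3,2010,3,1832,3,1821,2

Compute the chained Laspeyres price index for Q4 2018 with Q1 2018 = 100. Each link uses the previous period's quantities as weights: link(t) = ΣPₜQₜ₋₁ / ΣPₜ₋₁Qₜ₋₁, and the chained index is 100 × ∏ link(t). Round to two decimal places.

102.10

Link Q1 2018→Q2 2018:
ΣP(Q2 2018)Q(Q1 2018) = 38×38 + 2010×3 = 1444 + 6030 = 7474
ΣP(Q1 2018)Q(Q1 2018) = 32×38 + 1832×3 = 1216 + 5496 = 6712
link = 7474/6712 = 1.113528
Link Q2 2018→Q3 2018:
ΣP(Q3 2018)Q(Q2 2018) = 39×32 + 1832×3 = 1248 + 5496 = 6744
ΣP(Q2 2018)Q(Q2 2018) = 38×32 + 2010×3 = 1216 + 6030 = 7246
link = 6744/7246 = 0.930720
Link Q3 2018→Q4 2018:
ΣP(Q4 2018)Q(Q3 2018) = 37×34 + 1821×3 = 1258 + 5463 = 6721
ΣP(Q3 2018)Q(Q3 2018) = 39×34 + 1832×3 = 1326 + 5496 = 6822
link = 6721/6822 = 0.985195
Chained index = 100 × 1.113528 × 0.930720 × 0.985195 = 102.1040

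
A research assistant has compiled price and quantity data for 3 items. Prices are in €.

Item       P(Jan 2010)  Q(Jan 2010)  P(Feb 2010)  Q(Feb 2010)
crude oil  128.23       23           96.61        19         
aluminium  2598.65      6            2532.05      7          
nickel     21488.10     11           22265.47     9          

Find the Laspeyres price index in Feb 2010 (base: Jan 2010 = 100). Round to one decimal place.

102.9

Laspeyres price index uses base-period quantities as weights.
ΣP(Feb 2010)·Q(Jan 2010) = 96.61×23 + 2532.05×6 + 22265.47×11 = 2222.03 + 15192.3 + 244920.17 = 262334.5
ΣP(Jan 2010)·Q(Jan 2010) = 128.23×23 + 2598.65×6 + 21488.10×11 = 2949.29 + 15591.9 + 236369.1 = 254910.29
Index = 262334.5 / 254910.29 × 100 = 102.9125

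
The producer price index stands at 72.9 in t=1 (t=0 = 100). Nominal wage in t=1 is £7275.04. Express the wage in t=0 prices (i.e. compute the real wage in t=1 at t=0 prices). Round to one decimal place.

9979.5

Real = Nominal ÷ (Index/100) = 7275.04 ÷ (72.9/100)
     = 7275.04 ÷ 0.729 = 9979.4787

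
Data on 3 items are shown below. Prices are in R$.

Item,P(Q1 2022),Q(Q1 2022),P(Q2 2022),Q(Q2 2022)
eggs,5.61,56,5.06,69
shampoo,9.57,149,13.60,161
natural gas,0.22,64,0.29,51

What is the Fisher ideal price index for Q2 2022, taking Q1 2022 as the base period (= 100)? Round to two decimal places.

132.21

Laspeyres component (base-period weights):
ΣP(Q2 2022)Q(Q1 2022) = 5.06×56 + 13.60×149 + 0.29×64 = 283.36 + 2026.4 + 18.56 = 2328.32
ΣP(Q1 2022)Q(Q1 2022) = 5.61×56 + 9.57×149 + 0.22×64 = 314.16 + 1425.93 + 14.08 = 1754.17
L = 2328.32 / 1754.17 × 100 = 132.7306
Paasche component (current-period weights):
ΣP(Q2 2022)Q(Q2 2022) = 5.06×69 + 13.60×161 + 0.29×51 = 349.14 + 2189.6 + 14.79 = 2553.53
ΣP(Q1 2022)Q(Q2 2022) = 5.61×69 + 9.57×161 + 0.22×51 = 387.09 + 1540.77 + 11.22 = 1939.08
P = 2553.53 / 1939.08 × 100 = 131.6877
Fisher = √(L × P) = √(132.7306 × 131.6877) = 132.2081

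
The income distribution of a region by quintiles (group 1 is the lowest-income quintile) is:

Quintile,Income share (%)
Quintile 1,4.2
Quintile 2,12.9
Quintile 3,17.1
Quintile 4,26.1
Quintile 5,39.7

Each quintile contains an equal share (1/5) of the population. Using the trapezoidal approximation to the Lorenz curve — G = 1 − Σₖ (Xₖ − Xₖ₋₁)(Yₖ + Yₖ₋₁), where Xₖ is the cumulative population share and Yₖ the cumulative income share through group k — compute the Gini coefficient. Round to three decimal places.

0.337

Cumulative income shares Yₖ: 0.0420, 0.1710, 0.3420, 0.6030, 1.0000
Σ (Xₖ−Xₖ₋₁)(Yₖ+Yₖ₋₁) = (1/5)(0.0420+0.0000) + (1/5)(0.1710+0.0420) + (1/5)(0.3420+0.1710) + (1/5)(0.6030+0.3420) + (1/5)(1.0000+0.6030)
  = 0.0084 + 0.0426 + 0.1026 + 0.1890 + 0.3206 = 0.6632
G = 1 − 0.6632 = 0.3368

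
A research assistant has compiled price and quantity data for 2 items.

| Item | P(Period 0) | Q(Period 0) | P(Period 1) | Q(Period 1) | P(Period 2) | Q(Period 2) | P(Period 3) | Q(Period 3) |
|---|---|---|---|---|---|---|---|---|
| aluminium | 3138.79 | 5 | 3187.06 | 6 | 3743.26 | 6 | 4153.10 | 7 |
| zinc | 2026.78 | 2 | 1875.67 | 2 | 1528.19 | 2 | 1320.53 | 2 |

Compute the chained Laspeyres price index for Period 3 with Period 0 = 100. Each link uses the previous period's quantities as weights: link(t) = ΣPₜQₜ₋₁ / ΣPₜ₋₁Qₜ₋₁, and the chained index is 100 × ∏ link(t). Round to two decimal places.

120.11

Link Period 0→Period 1:
ΣP(Period 1)Q(Period 0) = 3187.06×5 + 1875.67×2 = 15935.3 + 3751.34 = 19686.64
ΣP(Period 0)Q(Period 0) = 3138.79×5 + 2026.78×2 = 15693.95 + 4053.56 = 19747.51
link = 19686.64/19747.51 = 0.996918
Link Period 1→Period 2:
ΣP(Period 2)Q(Period 1) = 3743.26×6 + 1528.19×2 = 22459.56 + 3056.38 = 25515.94
ΣP(Period 1)Q(Period 1) = 3187.06×6 + 1875.67×2 = 19122.36 + 3751.34 = 22873.7
link = 25515.94/22873.7 = 1.115514
Link Period 2→Period 3:
ΣP(Period 3)Q(Period 2) = 4153.10×6 + 1320.53×2 = 24918.6 + 2641.06 = 27559.66
ΣP(Period 2)Q(Period 2) = 3743.26×6 + 1528.19×2 = 22459.56 + 3056.38 = 25515.94
link = 27559.66/25515.94 = 1.080096
Chained index = 100 × 0.996918 × 1.115514 × 1.080096 = 120.1148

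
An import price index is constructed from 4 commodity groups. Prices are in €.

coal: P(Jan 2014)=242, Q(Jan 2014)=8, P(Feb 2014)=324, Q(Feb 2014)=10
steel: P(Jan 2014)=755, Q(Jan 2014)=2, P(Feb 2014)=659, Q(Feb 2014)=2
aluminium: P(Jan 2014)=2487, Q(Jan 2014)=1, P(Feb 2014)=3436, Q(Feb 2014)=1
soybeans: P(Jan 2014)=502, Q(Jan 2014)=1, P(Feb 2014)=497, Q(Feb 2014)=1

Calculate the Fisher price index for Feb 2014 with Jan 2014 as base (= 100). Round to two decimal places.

122.30

Laspeyres component (base-period weights):
ΣP(Feb 2014)Q(Jan 2014) = 324×8 + 659×2 + 3436×1 + 497×1 = 2592 + 1318 + 3436 + 497 = 7843
ΣP(Jan 2014)Q(Jan 2014) = 242×8 + 755×2 + 2487×1 + 502×1 = 1936 + 1510 + 2487 + 502 = 6435
L = 7843 / 6435 × 100 = 121.8803
Paasche component (current-period weights):
ΣP(Feb 2014)Q(Feb 2014) = 324×10 + 659×2 + 3436×1 + 497×1 = 3240 + 1318 + 3436 + 497 = 8491
ΣP(Jan 2014)Q(Feb 2014) = 242×10 + 755×2 + 2487×1 + 502×1 = 2420 + 1510 + 2487 + 502 = 6919
P = 8491 / 6919 × 100 = 122.7200
Fisher = √(L × P) = √(121.8803 × 122.7200) = 122.2995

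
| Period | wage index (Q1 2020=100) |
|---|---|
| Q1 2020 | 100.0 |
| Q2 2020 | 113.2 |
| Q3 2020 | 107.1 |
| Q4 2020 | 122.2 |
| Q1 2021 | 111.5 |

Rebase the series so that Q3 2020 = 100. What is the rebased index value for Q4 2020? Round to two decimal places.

114.10

Rebased(Q4 2020) = 122.2 / 107.1 × 100 = 114.0990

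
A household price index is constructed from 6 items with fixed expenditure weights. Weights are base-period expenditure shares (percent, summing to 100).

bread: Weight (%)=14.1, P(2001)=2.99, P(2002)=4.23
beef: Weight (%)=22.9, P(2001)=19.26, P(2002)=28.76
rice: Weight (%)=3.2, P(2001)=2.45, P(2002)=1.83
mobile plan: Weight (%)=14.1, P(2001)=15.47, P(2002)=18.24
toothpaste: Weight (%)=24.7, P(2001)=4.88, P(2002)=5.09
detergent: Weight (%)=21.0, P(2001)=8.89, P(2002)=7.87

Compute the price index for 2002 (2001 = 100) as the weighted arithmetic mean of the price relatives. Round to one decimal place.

bread: 14.1 × (4.23/2.99) = 14.1 × 1.414716 = 19.9475
beef: 22.9 × (28.76/19.26) = 22.9 × 1.493250 = 34.1954
rice: 3.2 × (1.83/2.45) = 3.2 × 0.746939 = 2.3902
mobile plan: 14.1 × (18.24/15.47) = 14.1 × 1.179056 = 16.6247
toothpaste: 24.7 × (5.09/4.88) = 24.7 × 1.043033 = 25.7629
detergent: 21.0 × (7.87/8.89) = 21.0 × 0.885264 = 18.5906
Index = Σ wᵢ·(p₁ᵢ/p₀ᵢ) = 19.9475 + 34.1954 + 2.3902 + 16.6247 + 25.7629 + 18.5906 = 117.5113

117.5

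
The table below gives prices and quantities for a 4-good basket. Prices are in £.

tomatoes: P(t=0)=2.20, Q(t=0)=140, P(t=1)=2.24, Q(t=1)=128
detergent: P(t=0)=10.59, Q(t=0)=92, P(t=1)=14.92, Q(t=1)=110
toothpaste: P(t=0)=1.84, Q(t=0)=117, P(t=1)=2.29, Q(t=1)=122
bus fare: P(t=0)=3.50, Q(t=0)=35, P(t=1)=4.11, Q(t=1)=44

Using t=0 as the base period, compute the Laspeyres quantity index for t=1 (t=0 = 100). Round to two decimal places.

Laspeyres quantity index uses base-period prices as weights.
ΣP(t=0)·Q(t=1) = 2.20×128 + 10.59×110 + 1.84×122 + 3.50×44 = 281.6 + 1164.9 + 224.48 + 154 = 1824.98
ΣP(t=0)·Q(t=0) = 2.20×140 + 10.59×92 + 1.84×117 + 3.50×35 = 308 + 974.28 + 215.28 + 122.5 = 1620.06
Index = 1824.98 / 1620.06 × 100 = 112.6489

112.65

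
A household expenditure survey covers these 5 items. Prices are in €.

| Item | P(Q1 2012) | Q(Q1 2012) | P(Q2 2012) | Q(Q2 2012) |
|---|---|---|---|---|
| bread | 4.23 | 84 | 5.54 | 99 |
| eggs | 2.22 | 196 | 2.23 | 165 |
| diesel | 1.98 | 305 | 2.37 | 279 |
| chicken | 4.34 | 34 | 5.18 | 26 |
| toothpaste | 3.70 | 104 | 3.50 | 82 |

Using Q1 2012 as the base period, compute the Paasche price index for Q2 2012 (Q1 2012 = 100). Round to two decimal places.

Paasche price index uses current-period quantities as weights.
ΣP(Q2 2012)·Q(Q2 2012) = 5.54×99 + 2.23×165 + 2.37×279 + 5.18×26 + 3.50×82 = 548.46 + 367.95 + 661.23 + 134.68 + 287 = 1999.32
ΣP(Q1 2012)·Q(Q2 2012) = 4.23×99 + 2.22×165 + 1.98×279 + 4.34×26 + 3.70×82 = 418.77 + 366.3 + 552.42 + 112.84 + 303.4 = 1753.73
Index = 1999.32 / 1753.73 × 100 = 114.0039

114.00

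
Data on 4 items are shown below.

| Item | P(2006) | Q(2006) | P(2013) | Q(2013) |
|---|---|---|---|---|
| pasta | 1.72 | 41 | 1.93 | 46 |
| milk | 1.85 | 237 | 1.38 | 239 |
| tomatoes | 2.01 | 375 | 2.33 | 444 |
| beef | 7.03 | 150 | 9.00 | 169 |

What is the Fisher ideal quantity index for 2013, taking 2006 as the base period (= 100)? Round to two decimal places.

Laspeyres component (base-period weights):
ΣP(2006)Q(2013) = 1.72×46 + 1.85×239 + 2.01×444 + 7.03×169 = 79.12 + 442.15 + 892.44 + 1188.07 = 2601.78
ΣP(2006)Q(2006) = 1.72×41 + 1.85×237 + 2.01×375 + 7.03×150 = 70.52 + 438.45 + 753.75 + 1054.5 = 2317.22
L = 2601.78 / 2317.22 × 100 = 112.2802
Paasche component (current-period weights):
ΣP(2013)Q(2013) = 1.93×46 + 1.38×239 + 2.33×444 + 9.00×169 = 88.78 + 329.82 + 1034.52 + 1521 = 2974.12
ΣP(2013)Q(2006) = 1.93×41 + 1.38×237 + 2.33×375 + 9.00×150 = 79.13 + 327.06 + 873.75 + 1350 = 2629.94
P = 2974.12 / 2629.94 × 100 = 113.0870
Fisher = √(L × P) = √(112.2802 × 113.0870) = 112.6829

112.68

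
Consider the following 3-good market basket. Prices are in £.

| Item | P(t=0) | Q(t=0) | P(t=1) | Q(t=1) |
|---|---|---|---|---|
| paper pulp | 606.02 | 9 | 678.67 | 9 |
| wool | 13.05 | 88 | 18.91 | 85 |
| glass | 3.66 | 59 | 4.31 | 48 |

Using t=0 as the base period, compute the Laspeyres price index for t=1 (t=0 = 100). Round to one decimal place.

Laspeyres price index uses base-period quantities as weights.
ΣP(t=1)·Q(t=0) = 678.67×9 + 18.91×88 + 4.31×59 = 6108.03 + 1664.08 + 254.29 = 8026.4
ΣP(t=0)·Q(t=0) = 606.02×9 + 13.05×88 + 3.66×59 = 5454.18 + 1148.4 + 215.94 = 6818.52
Index = 8026.4 / 6818.52 × 100 = 117.7147

117.7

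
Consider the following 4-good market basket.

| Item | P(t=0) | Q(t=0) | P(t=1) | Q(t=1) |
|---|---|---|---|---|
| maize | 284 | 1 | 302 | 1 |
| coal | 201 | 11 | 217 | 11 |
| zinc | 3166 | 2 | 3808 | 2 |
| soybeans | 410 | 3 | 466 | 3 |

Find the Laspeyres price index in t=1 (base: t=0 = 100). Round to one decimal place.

116.4

Laspeyres price index uses base-period quantities as weights.
ΣP(t=1)·Q(t=0) = 302×1 + 217×11 + 3808×2 + 466×3 = 302 + 2387 + 7616 + 1398 = 11703
ΣP(t=0)·Q(t=0) = 284×1 + 201×11 + 3166×2 + 410×3 = 284 + 2211 + 6332 + 1230 = 10057
Index = 11703 / 10057 × 100 = 116.3667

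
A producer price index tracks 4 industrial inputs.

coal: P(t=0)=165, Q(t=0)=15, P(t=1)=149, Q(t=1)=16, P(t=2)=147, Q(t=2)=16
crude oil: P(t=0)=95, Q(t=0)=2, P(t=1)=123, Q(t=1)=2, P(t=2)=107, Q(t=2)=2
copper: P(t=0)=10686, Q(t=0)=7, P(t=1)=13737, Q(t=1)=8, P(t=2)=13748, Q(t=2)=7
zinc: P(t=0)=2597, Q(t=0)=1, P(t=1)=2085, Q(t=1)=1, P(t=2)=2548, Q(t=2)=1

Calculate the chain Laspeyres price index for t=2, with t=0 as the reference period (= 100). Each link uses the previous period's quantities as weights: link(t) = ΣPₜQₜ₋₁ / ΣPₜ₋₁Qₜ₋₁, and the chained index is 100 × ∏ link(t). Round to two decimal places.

126.34

Link t=0→t=1:
ΣP(t=1)Q(t=0) = 149×15 + 123×2 + 13737×7 + 2085×1 = 2235 + 246 + 96159 + 2085 = 100725
ΣP(t=0)Q(t=0) = 165×15 + 95×2 + 10686×7 + 2597×1 = 2475 + 190 + 74802 + 2597 = 80064
link = 100725/80064 = 1.258056
Link t=1→t=2:
ΣP(t=2)Q(t=1) = 147×16 + 107×2 + 13748×8 + 2548×1 = 2352 + 214 + 109984 + 2548 = 115098
ΣP(t=1)Q(t=1) = 149×16 + 123×2 + 13737×8 + 2085×1 = 2384 + 246 + 109896 + 2085 = 114611
link = 115098/114611 = 1.004249
Chained index = 100 × 1.258056 × 1.004249 = 126.3402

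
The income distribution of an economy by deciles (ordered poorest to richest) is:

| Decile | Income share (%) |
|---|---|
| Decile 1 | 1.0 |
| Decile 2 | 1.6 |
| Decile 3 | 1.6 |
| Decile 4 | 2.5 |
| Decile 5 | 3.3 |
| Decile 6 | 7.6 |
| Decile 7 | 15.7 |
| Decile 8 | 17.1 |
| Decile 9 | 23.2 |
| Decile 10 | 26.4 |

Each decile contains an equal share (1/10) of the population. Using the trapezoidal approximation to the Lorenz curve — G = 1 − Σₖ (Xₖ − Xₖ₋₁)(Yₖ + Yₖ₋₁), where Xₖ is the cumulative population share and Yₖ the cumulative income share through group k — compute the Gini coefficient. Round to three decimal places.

0.501

Cumulative income shares Yₖ: 0.0100, 0.0260, 0.0420, 0.0670, 0.1000, 0.1760, 0.3330, 0.5040, 0.7360, 1.0000
Σ (Xₖ−Xₖ₋₁)(Yₖ+Yₖ₋₁) = (1/10)(0.0100+0.0000) + (1/10)(0.0260+0.0100) + (1/10)(0.0420+0.0260) + (1/10)(0.0670+0.0420) + (1/10)(0.1000+0.0670) + (1/10)(0.1760+0.1000) + (1/10)(0.3330+0.1760) + (1/10)(0.5040+0.3330) + (1/10)(0.7360+0.5040) + (1/10)(1.0000+0.7360)
  = 0.0010 + 0.0036 + 0.0068 + 0.0109 + 0.0167 + 0.0276 + 0.0509 + 0.0837 + 0.1240 + 0.1736 = 0.4988
G = 1 − 0.4988 = 0.5012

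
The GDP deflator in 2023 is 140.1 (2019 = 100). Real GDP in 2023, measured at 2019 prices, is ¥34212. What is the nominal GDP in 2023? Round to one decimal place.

47931.0

Nominal = Real × (Index/100) = 34212 × (140.1/100)
        = 34212 × 1.401 = 47931.0120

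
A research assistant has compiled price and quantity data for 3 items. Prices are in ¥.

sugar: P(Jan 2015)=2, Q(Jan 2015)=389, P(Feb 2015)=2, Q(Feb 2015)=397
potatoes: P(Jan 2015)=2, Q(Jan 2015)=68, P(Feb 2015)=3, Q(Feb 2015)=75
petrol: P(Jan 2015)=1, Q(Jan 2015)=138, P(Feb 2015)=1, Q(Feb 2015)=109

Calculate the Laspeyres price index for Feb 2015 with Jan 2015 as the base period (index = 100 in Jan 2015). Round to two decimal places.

106.46

Laspeyres price index uses base-period quantities as weights.
ΣP(Feb 2015)·Q(Jan 2015) = 2×389 + 3×68 + 1×138 = 778 + 204 + 138 = 1120
ΣP(Jan 2015)·Q(Jan 2015) = 2×389 + 2×68 + 1×138 = 778 + 136 + 138 = 1052
Index = 1120 / 1052 × 100 = 106.4639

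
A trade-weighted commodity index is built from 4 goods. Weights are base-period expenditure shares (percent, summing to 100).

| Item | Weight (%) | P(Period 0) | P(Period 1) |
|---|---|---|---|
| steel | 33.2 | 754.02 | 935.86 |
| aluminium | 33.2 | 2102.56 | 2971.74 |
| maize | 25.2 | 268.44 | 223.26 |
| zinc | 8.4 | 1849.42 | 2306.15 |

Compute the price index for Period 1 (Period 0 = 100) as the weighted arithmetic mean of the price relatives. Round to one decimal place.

steel: 33.2 × (935.86/754.02) = 33.2 × 1.241161 = 41.2065
aluminium: 33.2 × (2971.74/2102.56) = 33.2 × 1.413391 = 46.9246
maize: 25.2 × (223.26/268.44) = 25.2 × 0.831694 = 20.9587
zinc: 8.4 × (2306.15/1849.42) = 8.4 × 1.246959 = 10.4745
Index = Σ wᵢ·(p₁ᵢ/p₀ᵢ) = 41.2065 + 46.9246 + 20.9587 + 10.4745 = 119.5643

119.6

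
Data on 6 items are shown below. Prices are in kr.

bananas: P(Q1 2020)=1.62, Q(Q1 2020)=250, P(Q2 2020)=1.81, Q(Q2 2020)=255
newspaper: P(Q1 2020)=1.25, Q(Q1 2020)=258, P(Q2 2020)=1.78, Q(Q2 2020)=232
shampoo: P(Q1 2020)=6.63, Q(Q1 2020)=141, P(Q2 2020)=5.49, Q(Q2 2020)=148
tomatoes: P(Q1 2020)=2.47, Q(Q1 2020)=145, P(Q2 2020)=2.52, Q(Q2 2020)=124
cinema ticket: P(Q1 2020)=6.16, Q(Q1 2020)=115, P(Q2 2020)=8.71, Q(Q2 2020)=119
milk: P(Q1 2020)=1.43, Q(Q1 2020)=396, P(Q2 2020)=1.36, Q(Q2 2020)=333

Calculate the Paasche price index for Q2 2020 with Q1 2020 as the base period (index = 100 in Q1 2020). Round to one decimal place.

109.0

Paasche price index uses current-period quantities as weights.
ΣP(Q2 2020)·Q(Q2 2020) = 1.81×255 + 1.78×232 + 5.49×148 + 2.52×124 + 8.71×119 + 1.36×333 = 461.55 + 412.96 + 812.52 + 312.48 + 1036.49 + 452.88 = 3488.88
ΣP(Q1 2020)·Q(Q2 2020) = 1.62×255 + 1.25×232 + 6.63×148 + 2.47×124 + 6.16×119 + 1.43×333 = 413.1 + 290 + 981.24 + 306.28 + 733.04 + 476.19 = 3199.85
Index = 3488.88 / 3199.85 × 100 = 109.0326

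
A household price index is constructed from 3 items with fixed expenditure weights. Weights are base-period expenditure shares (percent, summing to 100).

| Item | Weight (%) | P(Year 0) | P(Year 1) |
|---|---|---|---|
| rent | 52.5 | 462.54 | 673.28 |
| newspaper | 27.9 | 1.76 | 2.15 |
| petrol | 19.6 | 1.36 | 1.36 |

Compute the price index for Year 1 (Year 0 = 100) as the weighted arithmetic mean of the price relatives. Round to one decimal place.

130.1

rent: 52.5 × (673.28/462.54) = 52.5 × 1.455615 = 76.4198
newspaper: 27.9 × (2.15/1.76) = 27.9 × 1.221591 = 34.0824
petrol: 19.6 × (1.36/1.36) = 19.6 × 1.000000 = 19.6000
Index = Σ wᵢ·(p₁ᵢ/p₀ᵢ) = 76.4198 + 34.0824 + 19.6000 = 130.1022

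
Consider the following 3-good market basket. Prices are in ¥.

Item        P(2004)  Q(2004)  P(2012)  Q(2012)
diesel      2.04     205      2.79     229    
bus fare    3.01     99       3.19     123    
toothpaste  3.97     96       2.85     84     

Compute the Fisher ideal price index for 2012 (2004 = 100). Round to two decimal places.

Laspeyres component (base-period weights):
ΣP(2012)Q(2004) = 2.79×205 + 3.19×99 + 2.85×96 = 571.95 + 315.81 + 273.6 = 1161.36
ΣP(2004)Q(2004) = 2.04×205 + 3.01×99 + 3.97×96 = 418.2 + 297.99 + 381.12 = 1097.31
L = 1161.36 / 1097.31 × 100 = 105.8370
Paasche component (current-period weights):
ΣP(2012)Q(2012) = 2.79×229 + 3.19×123 + 2.85×84 = 638.91 + 392.37 + 239.4 = 1270.68
ΣP(2004)Q(2012) = 2.04×229 + 3.01×123 + 3.97×84 = 467.16 + 370.23 + 333.48 = 1170.87
P = 1270.68 / 1170.87 × 100 = 108.5244
Fisher = √(L × P) = √(105.8370 × 108.5244) = 107.1723

107.17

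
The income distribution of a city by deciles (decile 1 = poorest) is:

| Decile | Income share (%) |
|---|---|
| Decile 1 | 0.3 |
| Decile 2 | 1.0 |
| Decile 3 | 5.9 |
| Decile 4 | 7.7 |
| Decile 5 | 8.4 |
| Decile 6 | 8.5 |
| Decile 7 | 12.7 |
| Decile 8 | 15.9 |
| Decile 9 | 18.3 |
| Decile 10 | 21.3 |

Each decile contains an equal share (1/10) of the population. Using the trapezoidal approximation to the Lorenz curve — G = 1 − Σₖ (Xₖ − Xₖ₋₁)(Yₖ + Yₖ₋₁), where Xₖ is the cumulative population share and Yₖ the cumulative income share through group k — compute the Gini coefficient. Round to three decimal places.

0.375

Cumulative income shares Yₖ: 0.0030, 0.0130, 0.0720, 0.1490, 0.2330, 0.3180, 0.4450, 0.6040, 0.7870, 1.0000
Σ (Xₖ−Xₖ₋₁)(Yₖ+Yₖ₋₁) = (1/10)(0.0030+0.0000) + (1/10)(0.0130+0.0030) + (1/10)(0.0720+0.0130) + (1/10)(0.1490+0.0720) + (1/10)(0.2330+0.1490) + (1/10)(0.3180+0.2330) + (1/10)(0.4450+0.3180) + (1/10)(0.6040+0.4450) + (1/10)(0.7870+0.6040) + (1/10)(1.0000+0.7870)
  = 0.0003 + 0.0016 + 0.0085 + 0.0221 + 0.0382 + 0.0551 + 0.0763 + 0.1049 + 0.1391 + 0.1787 = 0.6248
G = 1 − 0.6248 = 0.3752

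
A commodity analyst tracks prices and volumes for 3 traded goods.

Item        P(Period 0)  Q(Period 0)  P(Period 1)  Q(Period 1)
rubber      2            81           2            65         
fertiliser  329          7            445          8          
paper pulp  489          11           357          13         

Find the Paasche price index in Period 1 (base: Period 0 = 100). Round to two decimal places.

91.36

Paasche price index uses current-period quantities as weights.
ΣP(Period 1)·Q(Period 1) = 2×65 + 445×8 + 357×13 = 130 + 3560 + 4641 = 8331
ΣP(Period 0)·Q(Period 1) = 2×65 + 329×8 + 489×13 = 130 + 2632 + 6357 = 9119
Index = 8331 / 9119 × 100 = 91.3587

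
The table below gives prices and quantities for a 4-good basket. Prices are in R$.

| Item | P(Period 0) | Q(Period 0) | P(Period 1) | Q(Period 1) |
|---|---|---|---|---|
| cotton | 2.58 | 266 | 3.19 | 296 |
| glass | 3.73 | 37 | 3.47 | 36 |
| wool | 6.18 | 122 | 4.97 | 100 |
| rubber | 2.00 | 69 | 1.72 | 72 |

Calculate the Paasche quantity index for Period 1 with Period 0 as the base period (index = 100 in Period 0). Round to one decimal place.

99.3

Paasche quantity index uses current-period prices as weights.
ΣP(Period 1)·Q(Period 1) = 3.19×296 + 3.47×36 + 4.97×100 + 1.72×72 = 944.24 + 124.92 + 497 + 123.84 = 1690
ΣP(Period 1)·Q(Period 0) = 3.19×266 + 3.47×37 + 4.97×122 + 1.72×69 = 848.54 + 128.39 + 606.34 + 118.68 = 1701.95
Index = 1690 / 1701.95 × 100 = 99.2979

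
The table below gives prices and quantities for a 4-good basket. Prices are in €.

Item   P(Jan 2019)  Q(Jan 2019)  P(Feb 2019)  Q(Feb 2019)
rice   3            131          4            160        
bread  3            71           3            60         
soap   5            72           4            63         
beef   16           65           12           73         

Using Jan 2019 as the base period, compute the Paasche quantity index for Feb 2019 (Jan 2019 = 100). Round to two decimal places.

107.92

Paasche quantity index uses current-period prices as weights.
ΣP(Feb 2019)·Q(Feb 2019) = 4×160 + 3×60 + 4×63 + 12×73 = 640 + 180 + 252 + 876 = 1948
ΣP(Feb 2019)·Q(Jan 2019) = 4×131 + 3×71 + 4×72 + 12×65 = 524 + 213 + 288 + 780 = 1805
Index = 1948 / 1805 × 100 = 107.9224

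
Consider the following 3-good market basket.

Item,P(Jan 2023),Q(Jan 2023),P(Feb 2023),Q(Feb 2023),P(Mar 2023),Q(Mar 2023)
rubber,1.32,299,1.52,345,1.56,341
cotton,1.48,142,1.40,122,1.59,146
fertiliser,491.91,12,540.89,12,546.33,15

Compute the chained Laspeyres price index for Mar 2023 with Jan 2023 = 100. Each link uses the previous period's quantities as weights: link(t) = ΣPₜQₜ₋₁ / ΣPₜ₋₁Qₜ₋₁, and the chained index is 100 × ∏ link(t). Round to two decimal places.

Link Jan 2023→Feb 2023:
ΣP(Feb 2023)Q(Jan 2023) = 1.52×299 + 1.40×142 + 540.89×12 = 454.48 + 198.8 + 6490.68 = 7143.96
ΣP(Jan 2023)Q(Jan 2023) = 1.32×299 + 1.48×142 + 491.91×12 = 394.68 + 210.16 + 5902.92 = 6507.76
link = 7143.96/6507.76 = 1.097760
Link Feb 2023→Mar 2023:
ΣP(Mar 2023)Q(Feb 2023) = 1.56×345 + 1.59×122 + 546.33×12 = 538.2 + 193.98 + 6555.96 = 7288.14
ΣP(Feb 2023)Q(Feb 2023) = 1.52×345 + 1.40×122 + 540.89×12 = 524.4 + 170.8 + 6490.68 = 7185.88
link = 7288.14/7185.88 = 1.014231
Chained index = 100 × 1.097760 × 1.014231 = 111.3382

111.34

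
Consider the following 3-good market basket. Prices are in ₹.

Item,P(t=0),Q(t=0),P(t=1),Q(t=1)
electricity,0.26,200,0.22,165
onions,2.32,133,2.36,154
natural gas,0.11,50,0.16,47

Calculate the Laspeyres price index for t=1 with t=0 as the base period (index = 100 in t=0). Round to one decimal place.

100.0

Laspeyres price index uses base-period quantities as weights.
ΣP(t=1)·Q(t=0) = 0.22×200 + 2.36×133 + 0.16×50 = 44 + 313.88 + 8 = 365.88
ΣP(t=0)·Q(t=0) = 0.26×200 + 2.32×133 + 0.11×50 = 52 + 308.56 + 5.5 = 366.06
Index = 365.88 / 366.06 × 100 = 99.9508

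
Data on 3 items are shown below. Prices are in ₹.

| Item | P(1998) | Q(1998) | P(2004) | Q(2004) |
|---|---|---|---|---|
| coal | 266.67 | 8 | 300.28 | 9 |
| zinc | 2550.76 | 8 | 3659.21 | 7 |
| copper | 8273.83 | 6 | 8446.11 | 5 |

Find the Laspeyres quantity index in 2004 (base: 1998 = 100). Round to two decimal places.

Laspeyres quantity index uses base-period prices as weights.
ΣP(1998)·Q(2004) = 266.67×9 + 2550.76×7 + 8273.83×5 = 2400.03 + 17855.32 + 41369.15 = 61624.5
ΣP(1998)·Q(1998) = 266.67×8 + 2550.76×8 + 8273.83×6 = 2133.36 + 20406.08 + 49642.98 = 72182.42
Index = 61624.5 / 72182.42 × 100 = 85.3733

85.37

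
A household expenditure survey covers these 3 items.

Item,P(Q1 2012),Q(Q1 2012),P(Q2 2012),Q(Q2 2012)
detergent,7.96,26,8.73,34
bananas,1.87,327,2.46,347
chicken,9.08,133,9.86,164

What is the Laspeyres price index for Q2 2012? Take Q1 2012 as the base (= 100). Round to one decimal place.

115.6

Laspeyres price index uses base-period quantities as weights.
ΣP(Q2 2012)·Q(Q1 2012) = 8.73×26 + 2.46×327 + 9.86×133 = 226.98 + 804.42 + 1311.38 = 2342.78
ΣP(Q1 2012)·Q(Q1 2012) = 7.96×26 + 1.87×327 + 9.08×133 = 206.96 + 611.49 + 1207.64 = 2026.09
Index = 2342.78 / 2026.09 × 100 = 115.6306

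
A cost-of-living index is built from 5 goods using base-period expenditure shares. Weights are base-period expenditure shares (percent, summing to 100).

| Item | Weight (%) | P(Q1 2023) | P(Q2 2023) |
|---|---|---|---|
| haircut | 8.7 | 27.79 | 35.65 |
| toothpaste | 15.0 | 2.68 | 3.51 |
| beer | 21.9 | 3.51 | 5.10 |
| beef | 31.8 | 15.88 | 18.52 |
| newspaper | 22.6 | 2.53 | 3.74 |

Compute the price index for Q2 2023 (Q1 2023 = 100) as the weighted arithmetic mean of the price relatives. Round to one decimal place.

133.1

haircut: 8.7 × (35.65/27.79) = 8.7 × 1.282836 = 11.1607
toothpaste: 15.0 × (3.51/2.68) = 15.0 × 1.309701 = 19.6455
beer: 21.9 × (5.10/3.51) = 21.9 × 1.452991 = 31.8205
beef: 31.8 × (18.52/15.88) = 31.8 × 1.166247 = 37.0866
newspaper: 22.6 × (3.74/2.53) = 22.6 × 1.478261 = 33.4087
Index = Σ wᵢ·(p₁ᵢ/p₀ᵢ) = 11.1607 + 19.6455 + 31.8205 + 37.0866 + 33.4087 = 133.1221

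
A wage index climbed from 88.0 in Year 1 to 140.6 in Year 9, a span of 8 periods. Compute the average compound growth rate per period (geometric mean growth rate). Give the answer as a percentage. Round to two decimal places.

Growth factor = (140.6/88.0)^(1/8) = (1.597727)^(1/8) = 1.060322
Growth rate = 1.060322 − 1 = 0.060322 = 6.0322%

6.03%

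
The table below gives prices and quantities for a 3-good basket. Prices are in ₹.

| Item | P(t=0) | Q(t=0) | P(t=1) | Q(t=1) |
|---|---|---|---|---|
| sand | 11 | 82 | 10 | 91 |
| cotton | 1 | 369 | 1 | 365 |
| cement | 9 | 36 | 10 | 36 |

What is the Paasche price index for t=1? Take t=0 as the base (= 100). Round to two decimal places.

96.75

Paasche price index uses current-period quantities as weights.
ΣP(t=1)·Q(t=1) = 10×91 + 1×365 + 10×36 = 910 + 365 + 360 = 1635
ΣP(t=0)·Q(t=1) = 11×91 + 1×365 + 9×36 = 1001 + 365 + 324 = 1690
Index = 1635 / 1690 × 100 = 96.7456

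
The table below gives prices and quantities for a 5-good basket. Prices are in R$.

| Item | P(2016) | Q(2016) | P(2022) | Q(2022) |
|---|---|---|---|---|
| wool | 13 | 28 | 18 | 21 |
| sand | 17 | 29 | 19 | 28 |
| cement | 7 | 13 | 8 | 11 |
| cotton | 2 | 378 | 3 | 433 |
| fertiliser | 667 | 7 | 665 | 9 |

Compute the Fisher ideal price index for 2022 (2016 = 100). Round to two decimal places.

Laspeyres component (base-period weights):
ΣP(2022)Q(2016) = 18×28 + 19×29 + 8×13 + 3×378 + 665×7 = 504 + 551 + 104 + 1134 + 4655 = 6948
ΣP(2016)Q(2016) = 13×28 + 17×29 + 7×13 + 2×378 + 667×7 = 364 + 493 + 91 + 756 + 4669 = 6373
L = 6948 / 6373 × 100 = 109.0224
Paasche component (current-period weights):
ΣP(2022)Q(2022) = 18×21 + 19×28 + 8×11 + 3×433 + 665×9 = 378 + 532 + 88 + 1299 + 5985 = 8282
ΣP(2016)Q(2022) = 13×21 + 17×28 + 7×11 + 2×433 + 667×9 = 273 + 476 + 77 + 866 + 6003 = 7695
P = 8282 / 7695 × 100 = 107.6283
Fisher = √(L × P) = √(109.0224 × 107.6283) = 108.3231

108.32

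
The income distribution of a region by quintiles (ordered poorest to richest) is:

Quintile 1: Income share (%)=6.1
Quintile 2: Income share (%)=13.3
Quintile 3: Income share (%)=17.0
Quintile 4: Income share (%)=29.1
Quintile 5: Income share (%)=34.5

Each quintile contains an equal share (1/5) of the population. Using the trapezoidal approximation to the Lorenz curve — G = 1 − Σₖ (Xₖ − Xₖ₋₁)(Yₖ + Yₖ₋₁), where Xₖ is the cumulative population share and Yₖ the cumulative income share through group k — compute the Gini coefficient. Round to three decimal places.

Cumulative income shares Yₖ: 0.0610, 0.1940, 0.3640, 0.6550, 1.0000
Σ (Xₖ−Xₖ₋₁)(Yₖ+Yₖ₋₁) = (1/5)(0.0610+0.0000) + (1/5)(0.1940+0.0610) + (1/5)(0.3640+0.1940) + (1/5)(0.6550+0.3640) + (1/5)(1.0000+0.6550)
  = 0.0122 + 0.0510 + 0.1116 + 0.2038 + 0.3310 = 0.7096
G = 1 − 0.7096 = 0.2904

0.290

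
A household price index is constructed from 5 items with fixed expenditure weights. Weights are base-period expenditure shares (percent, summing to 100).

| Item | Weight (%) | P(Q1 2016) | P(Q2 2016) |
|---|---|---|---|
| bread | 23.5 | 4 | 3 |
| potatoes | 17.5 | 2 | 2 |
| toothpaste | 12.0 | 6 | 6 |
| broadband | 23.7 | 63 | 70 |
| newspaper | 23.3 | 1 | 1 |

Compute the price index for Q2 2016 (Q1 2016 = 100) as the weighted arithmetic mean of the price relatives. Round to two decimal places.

bread: 23.5 × (3/4) = 23.5 × 0.750000 = 17.6250
potatoes: 17.5 × (2/2) = 17.5 × 1.000000 = 17.5000
toothpaste: 12.0 × (6/6) = 12.0 × 1.000000 = 12.0000
broadband: 23.7 × (70/63) = 23.7 × 1.111111 = 26.3333
newspaper: 23.3 × (1/1) = 23.3 × 1.000000 = 23.3000
Index = Σ wᵢ·(p₁ᵢ/p₀ᵢ) = 17.6250 + 17.5000 + 12.0000 + 26.3333 + 23.3000 = 96.7583

96.76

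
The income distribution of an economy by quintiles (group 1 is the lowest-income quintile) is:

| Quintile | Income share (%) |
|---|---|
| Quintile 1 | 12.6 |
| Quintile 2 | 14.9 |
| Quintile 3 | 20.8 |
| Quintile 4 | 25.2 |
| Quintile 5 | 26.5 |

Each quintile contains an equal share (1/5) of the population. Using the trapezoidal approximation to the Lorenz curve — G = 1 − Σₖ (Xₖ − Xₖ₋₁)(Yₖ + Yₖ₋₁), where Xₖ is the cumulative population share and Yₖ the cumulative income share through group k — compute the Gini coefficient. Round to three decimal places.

0.152

Cumulative income shares Yₖ: 0.1260, 0.2750, 0.4830, 0.7350, 1.0000
Σ (Xₖ−Xₖ₋₁)(Yₖ+Yₖ₋₁) = (1/5)(0.1260+0.0000) + (1/5)(0.2750+0.1260) + (1/5)(0.4830+0.2750) + (1/5)(0.7350+0.4830) + (1/5)(1.0000+0.7350)
  = 0.0252 + 0.0802 + 0.1516 + 0.2436 + 0.3470 = 0.8476
G = 1 − 0.8476 = 0.1524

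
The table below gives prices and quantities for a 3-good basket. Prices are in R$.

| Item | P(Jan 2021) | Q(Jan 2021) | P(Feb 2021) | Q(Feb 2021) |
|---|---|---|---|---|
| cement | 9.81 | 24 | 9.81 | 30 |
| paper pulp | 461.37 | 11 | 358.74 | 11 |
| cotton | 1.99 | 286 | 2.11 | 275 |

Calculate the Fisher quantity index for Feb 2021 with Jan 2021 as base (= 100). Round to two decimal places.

100.69

Laspeyres component (base-period weights):
ΣP(Jan 2021)Q(Feb 2021) = 9.81×30 + 461.37×11 + 1.99×275 = 294.3 + 5075.07 + 547.25 = 5916.62
ΣP(Jan 2021)Q(Jan 2021) = 9.81×24 + 461.37×11 + 1.99×286 = 235.44 + 5075.07 + 569.14 = 5879.65
L = 5916.62 / 5879.65 × 100 = 100.6288
Paasche component (current-period weights):
ΣP(Feb 2021)Q(Feb 2021) = 9.81×30 + 358.74×11 + 2.11×275 = 294.3 + 3946.14 + 580.25 = 4820.69
ΣP(Feb 2021)Q(Jan 2021) = 9.81×24 + 358.74×11 + 2.11×286 = 235.44 + 3946.14 + 603.46 = 4785.04
P = 4820.69 / 4785.04 × 100 = 100.7450
Fisher = √(L × P) = √(100.6288 × 100.7450) = 100.6869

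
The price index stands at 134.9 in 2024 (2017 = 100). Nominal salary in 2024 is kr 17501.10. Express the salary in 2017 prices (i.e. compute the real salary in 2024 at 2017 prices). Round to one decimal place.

Real = Nominal ÷ (Index/100) = 17501.10 ÷ (134.9/100)
     = 17501.10 ÷ 1.349 = 12973.3877

12973.4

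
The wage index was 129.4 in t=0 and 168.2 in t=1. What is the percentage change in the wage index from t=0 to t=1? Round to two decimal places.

29.98%

Change = (168.2 − 129.4) / 129.4 × 100
       = 38.8 / 129.4 × 100 = 29.9845%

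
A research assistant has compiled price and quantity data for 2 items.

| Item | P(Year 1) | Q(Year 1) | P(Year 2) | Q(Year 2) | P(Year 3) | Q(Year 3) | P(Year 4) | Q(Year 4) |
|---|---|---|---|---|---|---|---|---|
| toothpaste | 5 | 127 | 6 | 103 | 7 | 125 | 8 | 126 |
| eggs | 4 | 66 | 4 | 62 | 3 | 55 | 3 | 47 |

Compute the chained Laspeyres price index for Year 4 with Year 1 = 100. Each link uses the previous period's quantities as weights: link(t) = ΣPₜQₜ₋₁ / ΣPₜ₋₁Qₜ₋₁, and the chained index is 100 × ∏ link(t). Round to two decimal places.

133.90

Link Year 1→Year 2:
ΣP(Year 2)Q(Year 1) = 6×127 + 4×66 = 762 + 264 = 1026
ΣP(Year 1)Q(Year 1) = 5×127 + 4×66 = 635 + 264 = 899
link = 1026/899 = 1.141268
Link Year 2→Year 3:
ΣP(Year 3)Q(Year 2) = 7×103 + 3×62 = 721 + 186 = 907
ΣP(Year 2)Q(Year 2) = 6×103 + 4×62 = 618 + 248 = 866
link = 907/866 = 1.047344
Link Year 3→Year 4:
ΣP(Year 4)Q(Year 3) = 8×125 + 3×55 = 1000 + 165 = 1165
ΣP(Year 3)Q(Year 3) = 7×125 + 3×55 = 875 + 165 = 1040
link = 1165/1040 = 1.120192
Chained index = 100 × 1.141268 × 1.047344 × 1.120192 = 133.8966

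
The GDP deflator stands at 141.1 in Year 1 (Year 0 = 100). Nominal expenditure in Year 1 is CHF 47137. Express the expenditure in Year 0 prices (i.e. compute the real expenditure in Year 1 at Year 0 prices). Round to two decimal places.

Real = Nominal ÷ (Index/100) = 47137 ÷ (141.1/100)
     = 47137 ÷ 1.411 = 33406.8037

33406.80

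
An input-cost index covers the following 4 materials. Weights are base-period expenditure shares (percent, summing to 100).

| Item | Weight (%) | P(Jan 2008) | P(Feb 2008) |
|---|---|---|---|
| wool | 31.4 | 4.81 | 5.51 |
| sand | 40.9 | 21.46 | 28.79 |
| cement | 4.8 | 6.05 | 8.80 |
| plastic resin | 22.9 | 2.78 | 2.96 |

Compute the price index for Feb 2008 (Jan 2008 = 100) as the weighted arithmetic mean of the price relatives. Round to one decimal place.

122.2

wool: 31.4 × (5.51/4.81) = 31.4 × 1.145530 = 35.9696
sand: 40.9 × (28.79/21.46) = 40.9 × 1.341566 = 54.8700
cement: 4.8 × (8.80/6.05) = 4.8 × 1.454545 = 6.9818
plastic resin: 22.9 × (2.96/2.78) = 22.9 × 1.064748 = 24.3827
Index = Σ wᵢ·(p₁ᵢ/p₀ᵢ) = 35.9696 + 54.8700 + 6.9818 + 24.3827 = 122.2042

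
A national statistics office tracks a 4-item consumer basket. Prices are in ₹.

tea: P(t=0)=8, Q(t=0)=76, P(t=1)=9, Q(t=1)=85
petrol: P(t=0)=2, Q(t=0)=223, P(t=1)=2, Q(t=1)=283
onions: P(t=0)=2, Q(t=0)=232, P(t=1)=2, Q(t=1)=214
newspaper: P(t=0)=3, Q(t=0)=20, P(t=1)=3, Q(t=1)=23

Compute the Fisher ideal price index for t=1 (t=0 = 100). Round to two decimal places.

104.85

Laspeyres component (base-period weights):
ΣP(t=1)Q(t=0) = 9×76 + 2×223 + 2×232 + 3×20 = 684 + 446 + 464 + 60 = 1654
ΣP(t=0)Q(t=0) = 8×76 + 2×223 + 2×232 + 3×20 = 608 + 446 + 464 + 60 = 1578
L = 1654 / 1578 × 100 = 104.8162
Paasche component (current-period weights):
ΣP(t=1)Q(t=1) = 9×85 + 2×283 + 2×214 + 3×23 = 765 + 566 + 428 + 69 = 1828
ΣP(t=0)Q(t=1) = 8×85 + 2×283 + 2×214 + 3×23 = 680 + 566 + 428 + 69 = 1743
P = 1828 / 1743 × 100 = 104.8766
Fisher = √(L × P) = √(104.8162 × 104.8766) = 104.8464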